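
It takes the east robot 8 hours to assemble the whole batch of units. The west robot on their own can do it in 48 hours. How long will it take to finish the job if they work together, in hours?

48/7 hours

With two workers the combined time is the product over the sum: 8·48/(8+48) = 384/56 = 48/7 hours.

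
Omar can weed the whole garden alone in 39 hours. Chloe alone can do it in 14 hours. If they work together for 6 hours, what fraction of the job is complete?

Combined rate: 1/39 + 1/14 = (14 + 39)/546 = 53/546 per hour.
In 6 hours they complete 6·53/546 = 53/91 of the job.

53/91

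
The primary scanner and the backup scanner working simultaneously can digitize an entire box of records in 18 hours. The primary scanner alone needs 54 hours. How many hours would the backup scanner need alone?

Combined rate is 1/18 per hour.
Known contribution: 1/54 per hour.
So the backup scanner's rate is 1/18 − 1/54 = 1/27, meaning 27 hours alone.

27 hours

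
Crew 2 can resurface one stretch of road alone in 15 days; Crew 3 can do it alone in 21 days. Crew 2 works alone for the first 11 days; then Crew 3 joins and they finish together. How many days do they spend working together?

In 11 days Crew 2 does 11/15 of the job, leaving 4/15.
Crew 2 and Crew 3 together work at 4/35 per day, so finishing takes 4/15 ÷ 4/35 = 7/3 days.

7/3 days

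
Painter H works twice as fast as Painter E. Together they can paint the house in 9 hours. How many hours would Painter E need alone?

27 hours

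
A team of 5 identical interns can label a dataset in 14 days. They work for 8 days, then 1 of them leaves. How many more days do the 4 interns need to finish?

15/2 days

One intern does 1/70 of the job per day.
After 8 days with 5 interns, 4/7 is done (3/7 left).
With 4 interns the rate is 4/70 = 2/35, so the rest takes 3/7 ÷ 2/35 = 15/2 days.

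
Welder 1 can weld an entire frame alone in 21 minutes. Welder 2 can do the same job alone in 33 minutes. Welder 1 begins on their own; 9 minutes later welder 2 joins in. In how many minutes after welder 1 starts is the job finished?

49/3 minutes

In the first 9 minutes welder 1 alone does 9/21 = 3/7 of the job, leaving 4/7.
Once everyone is working, combined rate: 1/21 + 1/33 = (11 + 7)/231 = 18/231 = 6/77 per minute.
Remaining 4/7 at 6/77 per minute takes 22/3 minutes.
Total from the start = 9 + 22/3 = 49/3 minutes.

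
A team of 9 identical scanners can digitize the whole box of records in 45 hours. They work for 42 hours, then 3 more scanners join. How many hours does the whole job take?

One scanner does 1/405 of the job per hour.
After 42 hours with 9 scanners, 14/15 is done (1/15 left).
With 12 scanners the rate is 12/405 = 4/135, so the rest takes 1/15 ÷ 4/135 = 9/4 hours.
Total = 42 + 9/4 = 177/4 hours.

177/4 hours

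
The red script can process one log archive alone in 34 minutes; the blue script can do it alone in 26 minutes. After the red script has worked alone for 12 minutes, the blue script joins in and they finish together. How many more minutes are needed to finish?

143/15 minutes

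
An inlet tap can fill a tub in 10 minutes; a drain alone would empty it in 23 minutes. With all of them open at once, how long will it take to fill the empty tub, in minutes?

Net rate = 1/10 − 1/23 = (23 − 10)/230 = 13/230 per minute.
Filling time = 1 ÷ (13/230) = 230/13 minutes.

230/13 minutes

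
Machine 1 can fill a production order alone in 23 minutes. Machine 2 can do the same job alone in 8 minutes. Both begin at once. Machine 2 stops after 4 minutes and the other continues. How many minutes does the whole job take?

23/2 minutes

In the first 4 minutes the combined rate is 31/184, so 31/46 of the job is done, leaving 15/46.
After machine 2 leaves the rate is 1/23 per minute; the remaining 15/46 takes 15/2 minutes.
Total = 4 + 15/2 = 23/2 minutes.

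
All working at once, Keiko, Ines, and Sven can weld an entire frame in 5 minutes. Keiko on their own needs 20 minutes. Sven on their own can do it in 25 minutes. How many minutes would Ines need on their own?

100/11 minutes

Combined rate is 1/5 per minute.
Known contribution: 1/20 + 1/25 = (5 + 4)/100 = 9/100 per minute.
So Ines's rate is 1/5 − 9/100 = 11/100, meaning 100/11 minutes alone.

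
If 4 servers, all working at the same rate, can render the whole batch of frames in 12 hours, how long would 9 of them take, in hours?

Total work is 4·12 = 48 server-hours.
With 9 servers: 48/9 = 16/3 hours.

16/3 hours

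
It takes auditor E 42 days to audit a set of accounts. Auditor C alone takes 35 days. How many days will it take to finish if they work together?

Combined rate: 1/42 + 1/35 = (5 + 6)/210 = 11/210 per day.
Time = 1 ÷ (11/210) = 210/11 days.

210/11 days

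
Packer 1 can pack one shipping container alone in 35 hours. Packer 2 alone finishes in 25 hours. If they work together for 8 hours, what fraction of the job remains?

Combined rate: 1/35 + 1/25 = (5 + 7)/175 = 12/175 per hour.
In 8 hours they complete 8·12/175 = 96/175 of the job.
So 79/175 remains.

79/175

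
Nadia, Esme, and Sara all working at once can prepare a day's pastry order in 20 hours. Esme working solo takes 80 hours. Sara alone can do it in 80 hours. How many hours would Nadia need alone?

40 hours

Combined rate is 1/20 per hour.
Known contribution: 1/80 + 1/80 = (1 + 1)/80 = 2/80 = 1/40 per hour.
So Nadia's rate is 1/20 − 1/40 = 1/40, meaning 40 hours alone.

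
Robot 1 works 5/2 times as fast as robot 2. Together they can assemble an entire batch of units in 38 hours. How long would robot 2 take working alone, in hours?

133 hours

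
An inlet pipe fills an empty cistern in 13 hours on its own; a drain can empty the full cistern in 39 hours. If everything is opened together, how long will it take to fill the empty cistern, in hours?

Net rate = 1/13 − 1/39 = (3 − 1)/39 = 2/39 per hour.
Filling time = 1 ÷ (2/39) = 39/2 hours.

39/2 hours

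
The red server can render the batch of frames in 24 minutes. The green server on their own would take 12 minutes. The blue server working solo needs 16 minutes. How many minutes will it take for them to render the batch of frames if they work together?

Combined rate: 1/24 + 1/12 + 1/16 = (2 + 4 + 3)/48 = 9/48 = 3/16 per minute.
Time = 1 ÷ (3/16) = 16/3 minutes.

16/3 minutes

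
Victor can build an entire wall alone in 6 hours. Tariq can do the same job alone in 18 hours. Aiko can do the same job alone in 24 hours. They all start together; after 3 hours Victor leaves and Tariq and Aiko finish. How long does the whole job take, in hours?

36/7 hours

In the first 3 hours the combined rate is 19/72, so 19/24 of the job is done, leaving 5/24.
After Victor leaves the rate is 7/72 per hour; the remaining 5/24 takes 15/7 hours.
Total = 3 + 15/7 = 36/7 hours.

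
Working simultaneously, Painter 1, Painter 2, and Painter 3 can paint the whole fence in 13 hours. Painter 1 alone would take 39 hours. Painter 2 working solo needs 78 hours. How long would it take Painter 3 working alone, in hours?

26 hours

Combined rate is 1/13 per hour.
Known contribution: 1/39 + 1/78 = (2 + 1)/78 = 3/78 = 1/26 per hour.
So Painter 3's rate is 1/13 − 1/26 = 1/26, meaning 26 hours alone.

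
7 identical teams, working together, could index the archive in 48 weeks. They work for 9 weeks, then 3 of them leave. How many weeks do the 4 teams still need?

273/4 weeks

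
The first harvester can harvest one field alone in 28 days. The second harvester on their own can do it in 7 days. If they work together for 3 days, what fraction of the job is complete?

Combined rate: 1/28 + 1/7 = (1 + 4)/28 = 5/28 per day.
In 3 days they complete 3·5/28 = 15/28 of the job.

15/28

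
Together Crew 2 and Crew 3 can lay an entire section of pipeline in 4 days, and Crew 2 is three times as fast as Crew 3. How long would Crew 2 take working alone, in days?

16/3 days

Let Crew 3's rate be r; then Crew 2's rate is 3r, so together (3 + 1)r = 4r = 1/4.
Thus r = 1/16 per day.
Crew 3 alone: 16 days; Crew 2 alone: 16/3 days.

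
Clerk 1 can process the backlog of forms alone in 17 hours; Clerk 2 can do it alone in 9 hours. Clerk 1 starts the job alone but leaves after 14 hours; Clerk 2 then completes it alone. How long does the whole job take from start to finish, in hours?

265/17 hours

In 14 hours Clerk 1 does 14/17 of the job, leaving 3/17.
Clerk 2 works at 1/9 per hour, so finishing takes 3/17 ÷ 1/9 = 27/17 hours.
Total time = 14 + 27/17 = 265/17 hours.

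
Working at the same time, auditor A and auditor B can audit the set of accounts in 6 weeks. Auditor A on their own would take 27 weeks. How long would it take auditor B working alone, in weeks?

54/7 weeks

Combined rate is 1/6 per week.
Known contribution: 1/27 per week.
So auditor B's rate is 1/6 − 1/27 = 7/54, meaning 54/7 weeks alone.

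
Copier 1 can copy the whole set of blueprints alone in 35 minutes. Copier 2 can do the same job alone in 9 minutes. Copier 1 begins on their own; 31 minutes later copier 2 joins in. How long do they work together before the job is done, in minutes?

In the first 31 minutes copier 1 alone does 31/35 of the job, leaving 4/35.
Once everyone is working, combined rate: 1/35 + 1/9 = (9 + 35)/315 = 44/315 per minute.
Remaining 4/35 at 44/315 per minute takes 9/11 minutes.

9/11 minutes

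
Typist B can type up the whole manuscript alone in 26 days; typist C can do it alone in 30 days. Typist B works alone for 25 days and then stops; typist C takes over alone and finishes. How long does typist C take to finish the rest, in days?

In 25 days typist B does 25/26 of the job, leaving 1/26.
Typist C works at 1/30 per day, so finishing takes 1/26 ÷ 1/30 = 15/13 days.

15/13 days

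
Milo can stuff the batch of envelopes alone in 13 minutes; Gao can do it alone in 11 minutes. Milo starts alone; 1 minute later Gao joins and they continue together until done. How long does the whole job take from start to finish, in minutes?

In 1 minute Milo does 1/13 of the job, leaving 12/13.
Milo and Gao together work at 24/143 per minute, so finishing takes 12/13 ÷ 24/143 = 11/2 minutes.
Total time = 1 + 11/2 = 13/2 minutes.

13/2 minutes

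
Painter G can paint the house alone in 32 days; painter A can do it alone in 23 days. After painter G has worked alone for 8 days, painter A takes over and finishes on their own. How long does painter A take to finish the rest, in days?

In 8 days painter G does 8/32 = 1/4 of the job, leaving 3/4.
Painter A works at 1/23 per day, so finishing takes 3/4 ÷ 1/23 = 69/4 days.

69/4 days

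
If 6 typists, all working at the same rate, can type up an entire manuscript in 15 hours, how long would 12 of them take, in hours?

15/2 hours

Total work is 6·15 = 90 typist-hours.
With 12 typists: 90/12 = 15/2 hours.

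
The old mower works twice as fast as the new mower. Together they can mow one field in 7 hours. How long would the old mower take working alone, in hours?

Let the new mower's rate be r; then the old mower's rate is 2r, so together (2 + 1)r = 3r = 1/7.
Thus r = 1/21 per hour.
The new mower alone: 21 hours; the old mower alone: 21/2 hours.

21/2 hours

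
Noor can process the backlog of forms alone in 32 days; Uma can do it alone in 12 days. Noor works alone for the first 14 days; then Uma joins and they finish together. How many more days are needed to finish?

54/11 days

In 14 days Noor does 14/32 = 7/16 of the job, leaving 9/16.
Noor and Uma together work at 11/96 per day, so finishing takes 9/16 ÷ 11/96 = 54/11 days.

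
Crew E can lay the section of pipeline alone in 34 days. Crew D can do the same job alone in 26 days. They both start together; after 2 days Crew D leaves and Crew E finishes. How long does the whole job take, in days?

408/13 days

In the first 2 days the combined rate is 15/221, so 30/221 of the job is done, leaving 191/221.
After Crew D leaves the rate is 1/34 per day; the remaining 191/221 takes 382/13 days.
Total = 2 + 382/13 = 408/13 days.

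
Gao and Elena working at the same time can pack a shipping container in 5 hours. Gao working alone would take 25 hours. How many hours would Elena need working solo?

Combined rate is 1/5 per hour.
Known contribution: 1/25 per hour.
So Elena's rate is 1/5 − 1/25 = 4/25, meaning 25/4 hours alone.

25/4 hours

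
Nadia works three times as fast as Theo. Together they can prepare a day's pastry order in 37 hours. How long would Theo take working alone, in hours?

Let Theo's rate be r; then Nadia's rate is 3r, so together (3 + 1)r = 4r = 1/37.
Thus r = 1/148 per hour.
Theo alone: 148 hours; Nadia alone: 148/3 hours.

148 hours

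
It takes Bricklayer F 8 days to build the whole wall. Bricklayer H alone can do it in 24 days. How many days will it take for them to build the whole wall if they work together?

6 days

Combined rate: 1/8 + 1/24 = (3 + 1)/24 = 4/24 = 1/6 per day.
Time = 1 ÷ (1/6) = 6 days.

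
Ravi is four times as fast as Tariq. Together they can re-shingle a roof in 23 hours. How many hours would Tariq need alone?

115 hours

Let Tariq's rate be r; then Ravi's rate is 4r, so together (4 + 1)r = 5r = 1/23.
Thus r = 1/115 per hour.
Tariq alone: 115 hours; Ravi alone: 115/4 hours.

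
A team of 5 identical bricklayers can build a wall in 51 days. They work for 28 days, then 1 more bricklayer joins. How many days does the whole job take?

One bricklayer does 1/255 of the job per day.
After 28 days with 5 bricklayers, 28/51 is done (23/51 left).
With 6 bricklayers the rate is 6/255 = 2/85, so the rest takes 23/51 ÷ 2/85 = 115/6 days.
Total = 28 + 115/6 = 283/6 days.

283/6 days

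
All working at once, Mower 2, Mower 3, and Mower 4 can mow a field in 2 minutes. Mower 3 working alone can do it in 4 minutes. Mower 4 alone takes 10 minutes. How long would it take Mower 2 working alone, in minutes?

Combined rate is 1/2 per minute.
Known contribution: 1/4 + 1/10 = (5 + 2)/20 = 7/20 per minute.
So Mower 2's rate is 1/2 − 7/20 = 3/20, meaning 20/3 minutes alone.

20/3 minutes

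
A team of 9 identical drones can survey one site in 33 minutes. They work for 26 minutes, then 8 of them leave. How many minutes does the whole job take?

89 minutes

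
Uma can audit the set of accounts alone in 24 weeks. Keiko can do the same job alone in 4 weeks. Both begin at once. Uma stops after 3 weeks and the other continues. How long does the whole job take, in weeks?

7/2 weeks

In the first 3 weeks the combined rate is 7/24, so 7/8 of the job is done, leaving 1/8.
After Uma leaves the rate is 1/4 per week; the remaining 1/8 takes 1/2 weeks.
Total = 3 + 1/2 = 7/2 weeks.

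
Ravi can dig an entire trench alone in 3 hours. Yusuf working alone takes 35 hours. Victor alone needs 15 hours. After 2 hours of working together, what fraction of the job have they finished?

6/7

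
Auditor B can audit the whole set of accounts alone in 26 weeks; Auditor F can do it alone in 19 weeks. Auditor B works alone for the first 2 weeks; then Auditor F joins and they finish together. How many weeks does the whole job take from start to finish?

182/15 weeks

In 2 weeks Auditor B does 2/26 = 1/13 of the job, leaving 12/13.
Auditor B and Auditor F together work at 45/494 per week, so finishing takes 12/13 ÷ 45/494 = 152/15 weeks.
Total time = 2 + 152/15 = 182/15 weeks.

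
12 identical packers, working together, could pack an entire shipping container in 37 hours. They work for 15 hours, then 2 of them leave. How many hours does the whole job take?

207/5 hours

One packer does 1/444 of the job per hour.
After 15 hours with 12 packers, 15/37 is done (22/37 left).
With 10 packers the rate is 10/444 = 5/222, so the rest takes 22/37 ÷ 5/222 = 132/5 hours.
Total = 15 + 132/5 = 207/5 hours.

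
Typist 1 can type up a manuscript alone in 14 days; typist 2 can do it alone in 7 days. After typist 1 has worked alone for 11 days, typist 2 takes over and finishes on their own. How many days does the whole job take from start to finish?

In 11 days typist 1 does 11/14 of the job, leaving 3/14.
Typist 2 works at 1/7 per day, so finishing takes 3/14 ÷ 1/7 = 3/2 days.
Total time = 11 + 3/2 = 25/2 days.

25/2 days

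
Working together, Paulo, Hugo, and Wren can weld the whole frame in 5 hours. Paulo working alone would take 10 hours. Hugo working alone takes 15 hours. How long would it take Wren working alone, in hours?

Combined rate is 1/5 per hour.
Known contribution: 1/10 + 1/15 = (3 + 2)/30 = 5/30 = 1/6 per hour.
So Wren's rate is 1/5 − 1/6 = 1/30, meaning 30 hours alone.

30 hours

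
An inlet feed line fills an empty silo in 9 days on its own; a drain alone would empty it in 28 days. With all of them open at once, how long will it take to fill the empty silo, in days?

Net rate = 1/9 − 1/28 = (28 − 9)/252 = 19/252 per day.
Filling time = 1 ÷ (19/252) = 252/19 days.

252/19 days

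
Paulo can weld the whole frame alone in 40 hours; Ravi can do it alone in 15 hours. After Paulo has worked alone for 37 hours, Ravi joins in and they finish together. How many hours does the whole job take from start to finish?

416/11 hours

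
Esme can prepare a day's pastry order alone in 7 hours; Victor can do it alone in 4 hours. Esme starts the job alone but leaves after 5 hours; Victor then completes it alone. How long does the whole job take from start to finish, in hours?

43/7 hours

In 5 hours Esme does 5/7 of the job, leaving 2/7.
Victor works at 1/4 per hour, so finishing takes 2/7 ÷ 1/4 = 8/7 hours.
Total time = 5 + 8/7 = 43/7 hours.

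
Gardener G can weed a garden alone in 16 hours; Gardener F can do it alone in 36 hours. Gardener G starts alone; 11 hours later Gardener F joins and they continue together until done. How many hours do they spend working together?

45/13 hours

In 11 hours Gardener G does 11/16 of the job, leaving 5/16.
Gardener G and Gardener F together work at 13/144 per hour, so finishing takes 5/16 ÷ 13/144 = 45/13 hours.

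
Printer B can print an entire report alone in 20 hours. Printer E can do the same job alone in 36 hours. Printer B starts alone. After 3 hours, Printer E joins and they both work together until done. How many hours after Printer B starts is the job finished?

In the first 3 hours Printer B alone does 3/20 of the job, leaving 17/20.
Once everyone is working, combined rate: 1/20 + 1/36 = (9 + 5)/180 = 14/180 = 7/90 per hour.
Remaining 17/20 at 7/90 per hour takes 153/14 hours.
Total from the start = 3 + 153/14 = 195/14 hours.

195/14 hours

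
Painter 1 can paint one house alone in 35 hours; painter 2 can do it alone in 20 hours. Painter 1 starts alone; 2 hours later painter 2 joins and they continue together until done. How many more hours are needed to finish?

In 2 hours painter 1 does 2/35 of the job, leaving 33/35.
Painter 1 and painter 2 together work at 11/140 per hour, so finishing takes 33/35 ÷ 11/140 = 12 hours.

12 hours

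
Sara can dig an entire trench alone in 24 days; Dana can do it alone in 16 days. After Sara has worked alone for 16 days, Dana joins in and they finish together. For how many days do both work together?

16/5 days

In 16 days Sara does 16/24 = 2/3 of the job, leaving 1/3.
Sara and Dana together work at 5/48 per day, so finishing takes 1/3 ÷ 5/48 = 16/5 days.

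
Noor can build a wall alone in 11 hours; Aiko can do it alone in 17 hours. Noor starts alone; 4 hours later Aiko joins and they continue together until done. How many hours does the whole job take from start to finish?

33/4 hours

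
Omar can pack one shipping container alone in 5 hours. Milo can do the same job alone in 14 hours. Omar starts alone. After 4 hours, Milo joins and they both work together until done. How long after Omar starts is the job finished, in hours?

90/19 hours

In the first 4 hours Omar alone does 4/5 of the job, leaving 1/5.
Once everyone is working, combined rate: 1/5 + 1/14 = (14 + 5)/70 = 19/70 per hour.
Remaining 1/5 at 19/70 per hour takes 14/19 hours.
Total from the start = 4 + 14/19 = 90/19 hours.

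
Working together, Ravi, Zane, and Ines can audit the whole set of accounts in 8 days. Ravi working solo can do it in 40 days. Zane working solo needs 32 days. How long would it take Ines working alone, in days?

160/11 days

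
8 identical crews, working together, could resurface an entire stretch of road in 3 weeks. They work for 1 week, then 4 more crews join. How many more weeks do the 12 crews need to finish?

4/3 weeks

One crew does 1/24 of the job per week.
After 1 week with 8 crews, 1/3 is done (2/3 left).
With 12 crews the rate is 12/24 = 1/2, so the rest takes 2/3 ÷ 1/2 = 4/3 weeks.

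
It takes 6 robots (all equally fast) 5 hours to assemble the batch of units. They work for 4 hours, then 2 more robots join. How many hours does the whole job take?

19/4 hours

One robot does 1/30 of the job per hour.
After 4 hours with 6 robots, 4/5 is done (1/5 left).
With 8 robots the rate is 8/30 = 4/15, so the rest takes 1/5 ÷ 4/15 = 3/4 hours.
Total = 4 + 3/4 = 19/4 hours.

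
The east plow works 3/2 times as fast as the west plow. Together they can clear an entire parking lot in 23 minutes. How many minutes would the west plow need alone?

115/2 minutes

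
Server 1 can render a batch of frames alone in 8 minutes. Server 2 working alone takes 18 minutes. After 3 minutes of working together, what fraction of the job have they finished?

13/24

Combined rate: 1/8 + 1/18 = (9 + 4)/72 = 13/72 per minute.
In 3 minutes they complete 3·13/72 = 13/24 of the job.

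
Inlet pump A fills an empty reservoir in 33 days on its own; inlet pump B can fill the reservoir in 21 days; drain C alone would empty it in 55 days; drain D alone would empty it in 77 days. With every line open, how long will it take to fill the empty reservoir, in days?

Net rate = 1/33 + 1/21 − 1/55 − 1/77 = (35 + 55 − 21 − 15)/1155 = 54/1155 = 18/385 per day.
Filling time = 1 ÷ (18/385) = 385/18 days.

385/18 days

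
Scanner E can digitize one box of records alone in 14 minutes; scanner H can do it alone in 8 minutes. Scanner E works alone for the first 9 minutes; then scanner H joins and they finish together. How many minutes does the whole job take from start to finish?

119/11 minutes

In 9 minutes scanner E does 9/14 of the job, leaving 5/14.
Scanner E and scanner H together work at 11/56 per minute, so finishing takes 5/14 ÷ 11/56 = 20/11 minutes.
Total time = 9 + 20/11 = 119/11 minutes.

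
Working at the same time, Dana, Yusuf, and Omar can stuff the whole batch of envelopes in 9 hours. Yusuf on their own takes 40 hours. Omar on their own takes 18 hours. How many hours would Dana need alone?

Combined rate is 1/9 per hour.
Known contribution: 1/40 + 1/18 = (9 + 20)/360 = 29/360 per hour.
So Dana's rate is 1/9 − 29/360 = 11/360, meaning 360/11 hours alone.

360/11 hours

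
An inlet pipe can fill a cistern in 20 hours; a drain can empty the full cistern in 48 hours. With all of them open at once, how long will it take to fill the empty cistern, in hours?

Net rate = 1/20 − 1/48 = (12 − 5)/240 = 7/240 per hour.
Filling time = 1 ÷ (7/240) = 240/7 hours.

240/7 hours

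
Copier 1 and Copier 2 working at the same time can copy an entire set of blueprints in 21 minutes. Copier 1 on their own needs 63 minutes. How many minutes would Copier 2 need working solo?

63/2 minutes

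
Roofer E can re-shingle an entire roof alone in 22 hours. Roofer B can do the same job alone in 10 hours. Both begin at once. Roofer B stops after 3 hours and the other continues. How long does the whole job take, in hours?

77/5 hours

In the first 3 hours the combined rate is 8/55, so 24/55 of the job is done, leaving 31/55.
After roofer B leaves the rate is 1/22 per hour; the remaining 31/55 takes 62/5 hours.
Total = 3 + 62/5 = 77/5 hours.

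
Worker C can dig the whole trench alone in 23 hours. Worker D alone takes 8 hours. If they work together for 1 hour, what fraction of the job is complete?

31/184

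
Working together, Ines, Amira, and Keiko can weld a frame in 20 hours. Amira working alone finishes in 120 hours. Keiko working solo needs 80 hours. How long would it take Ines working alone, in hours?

240/7 hours

Combined rate is 1/20 per hour.
Known contribution: 1/120 + 1/80 = (2 + 3)/240 = 5/240 = 1/48 per hour.
So Ines's rate is 1/20 − 1/48 = 7/240, meaning 240/7 hours alone.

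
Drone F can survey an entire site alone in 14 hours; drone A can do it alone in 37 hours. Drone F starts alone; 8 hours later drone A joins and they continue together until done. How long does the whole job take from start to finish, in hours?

In 8 hours drone F does 8/14 = 4/7 of the job, leaving 3/7.
Drone F and drone A together work at 51/518 per hour, so finishing takes 3/7 ÷ 51/518 = 74/17 hours.
Total time = 8 + 74/17 = 210/17 hours.

210/17 hours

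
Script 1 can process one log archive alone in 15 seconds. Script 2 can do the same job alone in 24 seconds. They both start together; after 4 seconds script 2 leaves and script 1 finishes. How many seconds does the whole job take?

25/2 seconds

In the first 4 seconds the combined rate is 13/120, so 13/30 of the job is done, leaving 17/30.
After script 2 leaves the rate is 1/15 per second; the remaining 17/30 takes 17/2 seconds.
Total = 4 + 17/2 = 25/2 seconds.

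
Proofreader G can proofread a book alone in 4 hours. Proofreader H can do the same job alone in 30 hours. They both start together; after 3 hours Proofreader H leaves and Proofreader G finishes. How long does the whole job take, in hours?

18/5 hours

In the first 3 hours the combined rate is 17/60, so 17/20 of the job is done, leaving 3/20.
After Proofreader H leaves the rate is 1/4 per hour; the remaining 3/20 takes 3/5 hours.
Total = 3 + 3/5 = 18/5 hours.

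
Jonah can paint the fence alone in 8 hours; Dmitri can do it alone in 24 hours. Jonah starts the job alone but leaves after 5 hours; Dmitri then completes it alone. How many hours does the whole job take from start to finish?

14 hours

In 5 hours Jonah does 5/8 of the job, leaving 3/8.
Dmitri works at 1/24 per hour, so finishing takes 3/8 ÷ 1/24 = 9 hours.
Total time = 5 + 9 = 14 hours.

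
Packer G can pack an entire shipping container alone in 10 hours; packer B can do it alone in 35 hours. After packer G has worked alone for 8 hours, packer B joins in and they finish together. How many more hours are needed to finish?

In 8 hours packer G does 8/10 = 4/5 of the job, leaving 1/5.
Packer G and packer B together work at 9/70 per hour, so finishing takes 1/5 ÷ 9/70 = 14/9 hours.

14/9 hours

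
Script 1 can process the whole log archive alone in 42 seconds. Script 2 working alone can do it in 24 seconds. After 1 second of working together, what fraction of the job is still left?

Combined rate: 1/42 + 1/24 = (4 + 7)/168 = 11/168 per second.
In 1 second they complete 1·11/168 = 11/168 of the job.
So 157/168 remains.

157/168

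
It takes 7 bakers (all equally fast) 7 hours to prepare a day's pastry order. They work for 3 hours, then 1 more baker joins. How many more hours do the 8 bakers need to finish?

7/2 hours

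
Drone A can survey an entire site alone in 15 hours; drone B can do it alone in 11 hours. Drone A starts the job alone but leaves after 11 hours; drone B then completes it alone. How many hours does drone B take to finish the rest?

44/15 hours

In 11 hours drone A does 11/15 of the job, leaving 4/15.
Drone B works at 1/11 per hour, so finishing takes 4/15 ÷ 1/11 = 44/15 hours.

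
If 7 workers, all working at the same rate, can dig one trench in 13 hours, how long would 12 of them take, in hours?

91/12 hours

Total work is 7·13 = 91 worker-hours.
With 12 workers: 91/12 hours.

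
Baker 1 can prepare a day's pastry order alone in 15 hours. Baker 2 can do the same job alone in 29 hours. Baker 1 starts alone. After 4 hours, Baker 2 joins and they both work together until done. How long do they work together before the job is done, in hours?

In the first 4 hours Baker 1 alone does 4/15 of the job, leaving 11/15.
Once everyone is working, combined rate: 1/15 + 1/29 = (29 + 15)/435 = 44/435 per hour.
Remaining 11/15 at 44/435 per hour takes 29/4 hours.

29/4 hours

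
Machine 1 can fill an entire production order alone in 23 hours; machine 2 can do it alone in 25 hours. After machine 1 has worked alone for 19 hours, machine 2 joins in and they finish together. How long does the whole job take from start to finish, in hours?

In 19 hours machine 1 does 19/23 of the job, leaving 4/23.
Machine 1 and machine 2 together work at 48/575 per hour, so finishing takes 4/23 ÷ 48/575 = 25/12 hours.
Total time = 19 + 25/12 = 253/12 hours.

253/12 hours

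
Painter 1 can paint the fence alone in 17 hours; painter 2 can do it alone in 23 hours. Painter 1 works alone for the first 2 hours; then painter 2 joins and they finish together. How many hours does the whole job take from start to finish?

85/8 hours

In 2 hours painter 1 does 2/17 of the job, leaving 15/17.
Painter 1 and painter 2 together work at 40/391 per hour, so finishing takes 15/17 ÷ 40/391 = 69/8 hours.
Total time = 2 + 69/8 = 85/8 hours.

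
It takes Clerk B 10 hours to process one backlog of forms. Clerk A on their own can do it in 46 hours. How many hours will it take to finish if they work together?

115/14 hours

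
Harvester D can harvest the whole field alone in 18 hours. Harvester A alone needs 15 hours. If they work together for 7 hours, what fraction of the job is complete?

77/90

Combined rate: 1/18 + 1/15 = (5 + 6)/90 = 11/90 per hour.
In 7 hours they complete 7·11/90 = 77/90 of the job.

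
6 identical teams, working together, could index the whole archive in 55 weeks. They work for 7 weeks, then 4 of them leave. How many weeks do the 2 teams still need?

144 weeks

One team does 1/330 of the job per week.
After 7 weeks with 6 teams, 7/55 is done (48/55 left).
With 2 teams the rate is 2/330 = 1/165, so the rest takes 48/55 ÷ 1/165 = 144 weeks.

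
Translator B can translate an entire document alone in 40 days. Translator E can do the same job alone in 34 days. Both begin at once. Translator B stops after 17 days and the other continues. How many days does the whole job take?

In the first 17 days the combined rate is 37/680, so 37/40 of the job is done, leaving 3/40.
After Translator B leaves the rate is 1/34 per day; the remaining 3/40 takes 51/20 days.
Total = 17 + 51/20 = 391/20 days.

391/20 days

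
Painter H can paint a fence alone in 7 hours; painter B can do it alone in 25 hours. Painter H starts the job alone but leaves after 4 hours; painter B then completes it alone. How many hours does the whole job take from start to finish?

103/7 hours

In 4 hours painter H does 4/7 of the job, leaving 3/7.
Painter B works at 1/25 per hour, so finishing takes 3/7 ÷ 1/25 = 75/7 hours.
Total time = 4 + 75/7 = 103/7 hours.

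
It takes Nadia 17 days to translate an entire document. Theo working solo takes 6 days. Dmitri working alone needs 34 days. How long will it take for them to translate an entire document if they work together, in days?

51/13 days

Combined rate: 1/17 + 1/6 + 1/34 = (6 + 17 + 3)/102 = 26/102 = 13/51 per day.
Time = 1 ÷ (13/51) = 51/13 days.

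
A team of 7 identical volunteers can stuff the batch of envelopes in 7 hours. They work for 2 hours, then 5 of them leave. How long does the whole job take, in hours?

39/2 hours

One volunteer does 1/49 of the job per hour.
After 2 hours with 7 volunteers, 2/7 is done (5/7 left).
With 2 volunteers the rate is 2/49, so the rest takes 5/7 ÷ 2/49 = 35/2 hours.
Total = 2 + 35/2 = 39/2 hours.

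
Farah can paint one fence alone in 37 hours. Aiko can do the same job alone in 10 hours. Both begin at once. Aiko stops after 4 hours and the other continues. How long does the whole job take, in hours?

111/5 hours

In the first 4 hours the combined rate is 47/370, so 94/185 of the job is done, leaving 91/185.
After Aiko leaves the rate is 1/37 per hour; the remaining 91/185 takes 91/5 hours.
Total = 4 + 91/5 = 111/5 hours.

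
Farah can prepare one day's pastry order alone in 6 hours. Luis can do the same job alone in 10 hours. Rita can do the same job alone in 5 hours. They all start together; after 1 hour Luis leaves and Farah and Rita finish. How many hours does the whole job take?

27/11 hours

In the first 1 hour the combined rate is 7/15, so 7/15 of the job is done, leaving 8/15.
After Luis leaves the rate is 11/30 per hour; the remaining 8/15 takes 16/11 hours.
Total = 1 + 16/11 = 27/11 hours.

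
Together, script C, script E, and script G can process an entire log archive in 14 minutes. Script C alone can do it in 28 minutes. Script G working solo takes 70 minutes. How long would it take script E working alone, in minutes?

140/3 minutes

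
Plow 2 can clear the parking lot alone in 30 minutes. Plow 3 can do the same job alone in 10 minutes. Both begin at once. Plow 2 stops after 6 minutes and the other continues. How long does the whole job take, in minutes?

In the first 6 minutes the combined rate is 2/15, so 4/5 of the job is done, leaving 1/5.
After Plow 2 leaves the rate is 1/10 per minute; the remaining 1/5 takes 2 minutes.
Total = 6 + 2 = 8 minutes.

8 minutes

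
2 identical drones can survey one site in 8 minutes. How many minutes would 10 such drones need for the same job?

8/5 minutes

Total work is 2·8 = 16 drone-minutes.
With 10 drones: 16/10 = 8/5 minutes.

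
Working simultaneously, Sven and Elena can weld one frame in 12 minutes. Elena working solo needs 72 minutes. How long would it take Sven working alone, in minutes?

72/5 minutes

Combined rate is 1/12 per minute.
Known contribution: 1/72 per minute.
So Sven's rate is 1/12 − 1/72 = 5/72, meaning 72/5 minutes alone.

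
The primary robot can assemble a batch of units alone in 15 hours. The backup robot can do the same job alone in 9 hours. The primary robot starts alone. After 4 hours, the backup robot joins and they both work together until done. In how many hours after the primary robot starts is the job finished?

65/8 hours

In the first 4 hours the primary robot alone does 4/15 of the job, leaving 11/15.
Once everyone is working, combined rate: 1/15 + 1/9 = (3 + 5)/45 = 8/45 per hour.
Remaining 11/15 at 8/45 per hour takes 33/8 hours.
Total from the start = 4 + 33/8 = 65/8 hours.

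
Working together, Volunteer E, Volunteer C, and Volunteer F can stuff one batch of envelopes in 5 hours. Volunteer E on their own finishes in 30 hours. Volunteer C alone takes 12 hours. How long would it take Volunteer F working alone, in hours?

Combined rate is 1/5 per hour.
Known contribution: 1/30 + 1/12 = (2 + 5)/60 = 7/60 per hour.
So Volunteer F's rate is 1/5 − 7/60 = 1/12, meaning 12 hours alone.

12 hours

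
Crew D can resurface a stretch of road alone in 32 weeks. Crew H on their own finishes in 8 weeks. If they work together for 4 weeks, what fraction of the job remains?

Combined rate: 1/32 + 1/8 = (1 + 4)/32 = 5/32 per week.
In 4 weeks they complete 4·5/32 = 5/8 of the job.
So 3/8 remains.

3/8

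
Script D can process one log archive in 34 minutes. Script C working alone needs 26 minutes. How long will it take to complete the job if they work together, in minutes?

221/15 minutes

Combined rate: 1/34 + 1/26 = (13 + 17)/442 = 30/442 = 15/221 per minute.
Time = 1 ÷ (15/221) = 221/15 minutes.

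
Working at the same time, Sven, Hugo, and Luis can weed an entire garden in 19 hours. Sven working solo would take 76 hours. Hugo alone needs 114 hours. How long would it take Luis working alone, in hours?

Combined rate is 1/19 per hour.
Known contribution: 1/76 + 1/114 = (3 + 2)/228 = 5/228 per hour.
So Luis's rate is 1/19 − 5/228 = 7/228, meaning 228/7 hours alone.

228/7 hours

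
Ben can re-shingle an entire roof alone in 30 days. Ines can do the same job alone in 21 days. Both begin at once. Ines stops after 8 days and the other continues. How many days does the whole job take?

130/7 days

In the first 8 days the combined rate is 17/210, so 68/105 of the job is done, leaving 37/105.
After Ines leaves the rate is 1/30 per day; the remaining 37/105 takes 74/7 days.
Total = 8 + 74/7 = 130/7 days.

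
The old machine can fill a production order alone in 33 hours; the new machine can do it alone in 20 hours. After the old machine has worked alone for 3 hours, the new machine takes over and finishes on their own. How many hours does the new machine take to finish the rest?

200/11 hours

In 3 hours the old machine does 3/33 = 1/11 of the job, leaving 10/11.
The new machine works at 1/20 per hour, so finishing takes 10/11 ÷ 1/20 = 200/11 hours.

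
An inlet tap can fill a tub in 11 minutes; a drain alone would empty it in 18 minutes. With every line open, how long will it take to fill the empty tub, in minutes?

Net rate = 1/11 − 1/18 = (18 − 11)/198 = 7/198 per minute.
Filling time = 1 ÷ (7/198) = 198/7 minutes.

198/7 minutes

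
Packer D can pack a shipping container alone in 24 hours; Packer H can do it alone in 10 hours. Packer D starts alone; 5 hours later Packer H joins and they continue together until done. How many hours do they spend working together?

In 5 hours Packer D does 5/24 of the job, leaving 19/24.
Packer D and Packer H together work at 17/120 per hour, so finishing takes 19/24 ÷ 17/120 = 95/17 hours.

95/17 hours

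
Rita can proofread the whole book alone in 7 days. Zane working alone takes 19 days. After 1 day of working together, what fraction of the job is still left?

107/133

Combined rate: 1/7 + 1/19 = (19 + 7)/133 = 26/133 per day.
In 1 day they complete 1·26/133 = 26/133 of the job.
So 107/133 remains.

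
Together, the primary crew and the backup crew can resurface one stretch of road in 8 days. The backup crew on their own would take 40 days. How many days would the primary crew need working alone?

Combined rate is 1/8 per day.
Known contribution: 1/40 per day.
So the primary crew's rate is 1/8 − 1/40 = 1/10, meaning 10 days alone.

10 days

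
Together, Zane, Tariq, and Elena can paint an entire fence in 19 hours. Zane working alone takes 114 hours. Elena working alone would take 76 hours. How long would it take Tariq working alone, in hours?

228/7 hours

Combined rate is 1/19 per hour.
Known contribution: 1/114 + 1/76 = (2 + 3)/228 = 5/228 per hour.
So Tariq's rate is 1/19 − 5/228 = 7/228, meaning 228/7 hours alone.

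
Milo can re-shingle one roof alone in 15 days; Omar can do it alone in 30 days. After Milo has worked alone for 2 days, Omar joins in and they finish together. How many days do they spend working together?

In 2 days Milo does 2/15 of the job, leaving 13/15.
Milo and Omar together work at 1/10 per day, so finishing takes 13/15 ÷ 1/10 = 26/3 days.

26/3 days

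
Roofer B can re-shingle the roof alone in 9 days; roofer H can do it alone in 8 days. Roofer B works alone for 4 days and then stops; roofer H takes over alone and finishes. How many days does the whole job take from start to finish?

In 4 days roofer B does 4/9 of the job, leaving 5/9.
Roofer H works at 1/8 per day, so finishing takes 5/9 ÷ 1/8 = 40/9 days.
Total time = 4 + 40/9 = 76/9 days.

76/9 days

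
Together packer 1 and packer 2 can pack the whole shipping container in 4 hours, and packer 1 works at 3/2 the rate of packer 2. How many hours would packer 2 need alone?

10 hours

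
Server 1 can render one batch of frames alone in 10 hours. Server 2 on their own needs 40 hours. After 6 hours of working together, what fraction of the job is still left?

1/4

Combined rate: 1/10 + 1/40 = (4 + 1)/40 = 5/40 = 1/8 per hour.
In 6 hours they complete 6·1/8 = 3/4 of the job.
So 1/4 remains.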